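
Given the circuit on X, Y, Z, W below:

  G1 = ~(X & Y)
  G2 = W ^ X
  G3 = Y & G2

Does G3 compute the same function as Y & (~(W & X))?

G2 = W ^ X
G3 = Y & G2 = Y & (W ^ X)
At X=0, Y=1, Z=0, W=0: circuit gives 0, formula gives 1.

No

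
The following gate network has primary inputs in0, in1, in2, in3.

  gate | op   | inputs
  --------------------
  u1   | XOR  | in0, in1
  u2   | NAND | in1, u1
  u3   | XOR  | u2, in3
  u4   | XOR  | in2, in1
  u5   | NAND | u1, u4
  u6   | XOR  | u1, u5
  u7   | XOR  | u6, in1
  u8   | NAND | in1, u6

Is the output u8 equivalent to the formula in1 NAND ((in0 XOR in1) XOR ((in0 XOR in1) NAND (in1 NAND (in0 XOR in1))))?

u1 = in0 XOR in1
u4 = in2 XOR in1
u5 = u1 NAND u4 = (in0 XOR in1) NAND (in2 XOR in1)
u6 = u1 XOR u5 = (in0 XOR in1) XOR ((in0 XOR in1) NAND (in2 XOR in1))
u8 = in1 NAND u6 = in1 NAND ((in0 XOR in1) XOR ((in0 XOR in1) NAND (in2 XOR in1)))
At in0=0, in1=1, in2=0, in3=0: circuit gives 0, formula gives 1.

No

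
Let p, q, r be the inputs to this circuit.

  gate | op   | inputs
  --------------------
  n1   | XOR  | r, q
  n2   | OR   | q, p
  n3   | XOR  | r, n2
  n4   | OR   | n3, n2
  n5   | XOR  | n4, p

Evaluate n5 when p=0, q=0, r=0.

n2 = 0 OR 0 = 0
n3 = 0 XOR 0 = 0
n4 = 0 OR 0 = 0
n5 = 0 XOR 0 = 0

0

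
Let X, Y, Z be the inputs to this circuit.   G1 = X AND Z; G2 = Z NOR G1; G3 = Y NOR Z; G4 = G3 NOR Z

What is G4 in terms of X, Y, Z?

(Y NOR Z) NOR Z

G3 = Y NOR Z
G4 = G3 NOR Z = (Y NOR Z) NOR Z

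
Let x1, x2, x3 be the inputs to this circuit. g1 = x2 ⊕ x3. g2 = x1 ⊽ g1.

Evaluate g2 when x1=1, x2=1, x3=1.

g1 = 1 ⊕ 1 = 0
g2 = 1 ⊽ 0 = 0

0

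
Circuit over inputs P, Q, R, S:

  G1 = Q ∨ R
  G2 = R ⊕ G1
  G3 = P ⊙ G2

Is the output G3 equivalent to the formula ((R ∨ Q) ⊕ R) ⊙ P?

Yes

G1 = Q ∨ R
G2 = R ⊕ G1 = R ⊕ (Q ∨ R)
G3 = P ⊙ G2 = P ⊙ (R ⊕ (Q ∨ R))
At P=0, Q=1, R=0, S=0: circuit gives 0, formula gives 0.
At P=0, Q=0, R=0, S=0: circuit gives 1, formula gives 1.
Agrees on all 16 inputs.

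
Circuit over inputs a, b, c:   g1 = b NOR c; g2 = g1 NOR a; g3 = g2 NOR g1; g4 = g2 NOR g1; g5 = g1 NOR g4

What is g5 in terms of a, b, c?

(b NOR c) NOR (((b NOR c) NOR a) NOR (b NOR c))

g1 = b NOR c
g2 = g1 NOR a = (b NOR c) NOR a
g4 = g2 NOR g1 = ((b NOR c) NOR a) NOR (b NOR c)
g5 = g1 NOR g4 = (b NOR c) NOR (((b NOR c) NOR a) NOR (b NOR c))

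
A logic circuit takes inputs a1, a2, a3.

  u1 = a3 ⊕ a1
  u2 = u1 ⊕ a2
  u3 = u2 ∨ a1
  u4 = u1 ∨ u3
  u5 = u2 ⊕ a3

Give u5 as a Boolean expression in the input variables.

u1 = a3 ⊕ a1
u2 = u1 ⊕ a2 = (a3 ⊕ a1) ⊕ a2
u5 = u2 ⊕ a3 = ((a3 ⊕ a1) ⊕ a2) ⊕ a3

((a3 ⊕ a1) ⊕ a2) ⊕ a3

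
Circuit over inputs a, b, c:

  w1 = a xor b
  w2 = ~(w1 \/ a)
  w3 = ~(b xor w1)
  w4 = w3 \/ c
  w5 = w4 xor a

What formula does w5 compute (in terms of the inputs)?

w1 = a xor b
w3 = ~(b xor w1) = ~(b xor (a xor b))
w4 = w3 \/ c = (~(b xor (a xor b))) \/ c
w5 = w4 xor a = ((~(b xor (a xor b))) \/ c) xor a

((~(b xor (a xor b))) \/ c) xor a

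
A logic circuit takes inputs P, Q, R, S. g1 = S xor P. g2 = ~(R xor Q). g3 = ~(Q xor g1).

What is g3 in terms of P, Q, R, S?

g1 = S xor P
g3 = ~(Q xor g1) = ~(Q xor (S xor P))

~(Q xor (S xor P))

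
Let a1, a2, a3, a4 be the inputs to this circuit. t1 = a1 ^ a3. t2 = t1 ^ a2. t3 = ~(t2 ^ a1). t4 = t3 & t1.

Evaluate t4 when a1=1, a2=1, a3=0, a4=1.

0

t1 = 1 ^ 0 = 1
t2 = 1 ^ 1 = 0
t3 = ~(0 ^ 1) = 0
t4 = 0 & 1 = 0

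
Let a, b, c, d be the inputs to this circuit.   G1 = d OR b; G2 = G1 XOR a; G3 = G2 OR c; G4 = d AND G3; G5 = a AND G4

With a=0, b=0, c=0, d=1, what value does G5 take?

0

G1 = 1 OR 0 = 1
G2 = 1 XOR 0 = 1
G3 = 1 OR 0 = 1
G4 = 1 AND 1 = 1
G5 = 0 AND 1 = 0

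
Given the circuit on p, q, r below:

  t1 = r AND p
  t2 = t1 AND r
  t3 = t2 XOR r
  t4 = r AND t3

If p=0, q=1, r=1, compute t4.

t1 = 1 AND 0 = 0
t2 = 0 AND 1 = 0
t3 = 0 XOR 1 = 1
t4 = 1 AND 1 = 1

1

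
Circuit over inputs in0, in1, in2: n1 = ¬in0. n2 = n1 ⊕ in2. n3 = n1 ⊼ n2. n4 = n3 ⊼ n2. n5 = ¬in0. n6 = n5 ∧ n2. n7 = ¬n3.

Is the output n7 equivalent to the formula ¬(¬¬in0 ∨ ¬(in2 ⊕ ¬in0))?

Yes

n1 = ¬in0
n2 = n1 ⊕ in2 = ¬in0 ⊕ in2
n3 = n1 ⊼ n2 = ¬in0 ⊼ (¬in0 ⊕ in2)
n7 = ¬n3 = ¬(¬in0 ⊼ (¬in0 ⊕ in2))
At in0=0, in1=0, in2=1: circuit gives 0, formula gives 0.
At in0=0, in1=0, in2=0: circuit gives 1, formula gives 1.
Agrees on all 8 inputs.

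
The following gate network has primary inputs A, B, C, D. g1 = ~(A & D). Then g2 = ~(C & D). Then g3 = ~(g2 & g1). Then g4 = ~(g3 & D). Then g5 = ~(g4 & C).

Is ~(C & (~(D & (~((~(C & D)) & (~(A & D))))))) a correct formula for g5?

Yes

g1 = ~(A & D)
g2 = ~(C & D)
g3 = ~(g2 & g1) = ~((~(C & D)) & (~(A & D)))
g4 = ~(g3 & D) = ~((~((~(C & D)) & (~(A & D)))) & D)
g5 = ~(g4 & C) = ~((~((~((~(C & D)) & (~(A & D)))) & D)) & C)
At A=0, B=0, C=1, D=0: circuit gives 0, formula gives 0.
At A=0, B=0, C=0, D=0: circuit gives 1, formula gives 1.
Agrees on all 16 inputs.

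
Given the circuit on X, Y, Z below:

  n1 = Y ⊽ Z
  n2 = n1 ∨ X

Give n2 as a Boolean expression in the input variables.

n1 = Y ⊽ Z
n2 = n1 ∨ X = (Y ⊽ Z) ∨ X

(Y ⊽ Z) ∨ X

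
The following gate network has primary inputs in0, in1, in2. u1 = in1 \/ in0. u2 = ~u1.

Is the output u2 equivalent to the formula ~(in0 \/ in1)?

Yes

u1 = in1 \/ in0
u2 = ~u1 = ~(in1 \/ in0)
At in0=0, in1=1, in2=0: circuit gives 0, formula gives 0.
At in0=0, in1=0, in2=0: circuit gives 1, formula gives 1.
Agrees on all 8 inputs.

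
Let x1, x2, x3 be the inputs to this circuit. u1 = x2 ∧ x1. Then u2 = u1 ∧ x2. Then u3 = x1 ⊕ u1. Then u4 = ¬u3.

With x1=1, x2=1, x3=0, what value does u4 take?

u1 = 1 ∧ 1 = 1
u3 = 1 ⊕ 1 = 0
u4 = ¬0 = 1

1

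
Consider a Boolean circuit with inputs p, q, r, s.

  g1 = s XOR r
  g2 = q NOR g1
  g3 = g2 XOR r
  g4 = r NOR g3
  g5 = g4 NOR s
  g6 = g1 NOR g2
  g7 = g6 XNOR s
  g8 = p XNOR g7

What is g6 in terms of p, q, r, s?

(s XOR r) NOR (q NOR (s XOR r))

g1 = s XOR r
g2 = q NOR g1 = q NOR (s XOR r)
g6 = g1 NOR g2 = (s XOR r) NOR (q NOR (s XOR r))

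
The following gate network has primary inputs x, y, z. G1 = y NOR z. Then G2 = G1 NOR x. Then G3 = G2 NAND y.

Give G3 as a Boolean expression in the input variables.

G1 = y NOR z
G2 = G1 NOR x = (y NOR z) NOR x
G3 = G2 NAND y = ((y NOR z) NOR x) NAND y

((y NOR z) NOR x) NAND y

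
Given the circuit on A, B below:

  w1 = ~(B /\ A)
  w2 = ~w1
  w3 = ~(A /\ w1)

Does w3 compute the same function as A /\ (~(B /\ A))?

No

w1 = ~(B /\ A)
w3 = ~(A /\ w1) = ~(A /\ (~(B /\ A)))
At A=0, B=0: circuit gives 1, formula gives 0.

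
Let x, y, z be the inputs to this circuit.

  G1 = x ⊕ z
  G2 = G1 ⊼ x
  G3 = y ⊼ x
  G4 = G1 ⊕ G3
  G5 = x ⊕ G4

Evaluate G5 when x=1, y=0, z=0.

1

G1 = 1 ⊕ 0 = 1
G3 = 0 ⊼ 1 = 1
G4 = 1 ⊕ 1 = 0
G5 = 1 ⊕ 0 = 1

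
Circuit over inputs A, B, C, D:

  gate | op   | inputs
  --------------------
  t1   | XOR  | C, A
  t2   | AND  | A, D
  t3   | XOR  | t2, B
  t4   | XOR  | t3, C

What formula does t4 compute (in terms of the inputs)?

t2 = A AND D
t3 = t2 XOR B = (A AND D) XOR B
t4 = t3 XOR C = ((A AND D) XOR B) XOR C

((A AND D) XOR B) XOR C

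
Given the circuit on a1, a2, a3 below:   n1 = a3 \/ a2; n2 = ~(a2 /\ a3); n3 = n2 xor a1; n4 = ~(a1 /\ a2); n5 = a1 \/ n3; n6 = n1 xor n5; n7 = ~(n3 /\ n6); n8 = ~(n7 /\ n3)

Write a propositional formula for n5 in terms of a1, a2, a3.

a1 \/ ((~(a2 /\ a3)) xor a1)

n2 = ~(a2 /\ a3)
n3 = n2 xor a1 = (~(a2 /\ a3)) xor a1
n5 = a1 \/ n3 = a1 \/ ((~(a2 /\ a3)) xor a1)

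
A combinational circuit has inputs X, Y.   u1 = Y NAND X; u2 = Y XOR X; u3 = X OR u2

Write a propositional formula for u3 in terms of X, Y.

X OR (Y XOR X)

u2 = Y XOR X
u3 = X OR u2 = X OR (Y XOR X)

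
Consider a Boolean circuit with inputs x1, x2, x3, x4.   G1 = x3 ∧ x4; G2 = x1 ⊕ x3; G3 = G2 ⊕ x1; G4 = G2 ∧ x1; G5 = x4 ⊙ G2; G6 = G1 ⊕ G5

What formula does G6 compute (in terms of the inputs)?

(x3 ∧ x4) ⊕ (x4 ⊙ (x1 ⊕ x3))

G1 = x3 ∧ x4
G2 = x1 ⊕ x3
G5 = x4 ⊙ G2 = x4 ⊙ (x1 ⊕ x3)
G6 = G1 ⊕ G5 = (x3 ∧ x4) ⊕ (x4 ⊙ (x1 ⊕ x3))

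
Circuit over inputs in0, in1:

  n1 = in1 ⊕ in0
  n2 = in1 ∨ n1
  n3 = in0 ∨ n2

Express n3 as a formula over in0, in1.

n1 = in1 ⊕ in0
n2 = in1 ∨ n1 = in1 ∨ (in1 ⊕ in0)
n3 = in0 ∨ n2 = in0 ∨ (in1 ∨ (in1 ⊕ in0))

in0 ∨ (in1 ∨ (in1 ⊕ in0))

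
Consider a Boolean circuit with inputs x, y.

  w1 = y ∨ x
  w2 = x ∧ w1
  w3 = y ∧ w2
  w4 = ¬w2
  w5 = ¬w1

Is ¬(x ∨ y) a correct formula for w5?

w1 = y ∨ x
w5 = ¬w1 = ¬(y ∨ x)
At x=0, y=1: circuit gives 0, formula gives 0.
At x=0, y=0: circuit gives 1, formula gives 1.
Agrees on all 4 inputs.

Yes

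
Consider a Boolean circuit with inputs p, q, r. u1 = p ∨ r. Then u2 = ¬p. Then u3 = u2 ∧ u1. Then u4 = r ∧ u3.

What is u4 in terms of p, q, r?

u1 = p ∨ r
u2 = ¬p
u3 = u2 ∧ u1 = ¬p ∧ (p ∨ r)
u4 = r ∧ u3 = r ∧ (¬p ∧ (p ∨ r))

r ∧ (¬p ∧ (p ∨ r))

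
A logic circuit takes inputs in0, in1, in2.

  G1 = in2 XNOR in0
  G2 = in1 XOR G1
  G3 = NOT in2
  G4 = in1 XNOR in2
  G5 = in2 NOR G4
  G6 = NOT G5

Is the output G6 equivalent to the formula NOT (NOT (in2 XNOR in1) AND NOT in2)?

Yes

G4 = in1 XNOR in2
G5 = in2 NOR G4 = in2 NOR (in1 XNOR in2)
G6 = NOT G5 = NOT (in2 NOR (in1 XNOR in2))
At in0=0, in1=1, in2=0: circuit gives 0, formula gives 0.
At in0=0, in1=0, in2=0: circuit gives 1, formula gives 1.
Agrees on all 8 inputs.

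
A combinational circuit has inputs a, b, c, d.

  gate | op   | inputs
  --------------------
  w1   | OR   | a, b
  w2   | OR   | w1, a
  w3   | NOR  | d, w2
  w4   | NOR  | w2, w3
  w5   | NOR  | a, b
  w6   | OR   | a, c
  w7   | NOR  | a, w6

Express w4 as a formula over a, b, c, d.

w1 = a OR b
w2 = w1 OR a = (a OR b) OR a
w3 = d NOR w2 = d NOR ((a OR b) OR a)
w4 = w2 NOR w3 = ((a OR b) OR a) NOR (d NOR ((a OR b) OR a))

((a OR b) OR a) NOR (d NOR ((a OR b) OR a))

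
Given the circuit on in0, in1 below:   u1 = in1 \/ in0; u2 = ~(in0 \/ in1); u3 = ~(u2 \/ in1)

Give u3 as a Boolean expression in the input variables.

~((~(in0 \/ in1)) \/ in1)

u2 = ~(in0 \/ in1)
u3 = ~(u2 \/ in1) = ~((~(in0 \/ in1)) \/ in1)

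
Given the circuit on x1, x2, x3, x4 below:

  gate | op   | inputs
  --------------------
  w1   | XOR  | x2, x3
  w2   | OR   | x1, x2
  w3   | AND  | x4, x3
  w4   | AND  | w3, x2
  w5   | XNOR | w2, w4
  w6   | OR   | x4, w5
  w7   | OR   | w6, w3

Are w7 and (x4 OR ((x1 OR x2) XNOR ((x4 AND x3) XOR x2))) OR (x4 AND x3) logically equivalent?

w2 = x1 OR x2
w3 = x4 AND x3
w4 = w3 AND x2 = (x4 AND x3) AND x2
w5 = w2 XNOR w4 = (x1 OR x2) XNOR ((x4 AND x3) AND x2)
w6 = x4 OR w5 = x4 OR ((x1 OR x2) XNOR ((x4 AND x3) AND x2))
w7 = w6 OR w3 = (x4 OR ((x1 OR x2) XNOR ((x4 AND x3) AND x2))) OR (x4 AND x3)
At x1=0, x2=1, x3=0, x4=0: circuit gives 0, formula gives 1.

No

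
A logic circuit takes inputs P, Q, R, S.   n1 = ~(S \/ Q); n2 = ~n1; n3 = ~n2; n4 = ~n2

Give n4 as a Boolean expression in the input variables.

n1 = ~(S \/ Q)
n2 = ~n1 = ~(~(S \/ Q))
n4 = ~n2 = ~~(~(S \/ Q))

~~(~(S \/ Q))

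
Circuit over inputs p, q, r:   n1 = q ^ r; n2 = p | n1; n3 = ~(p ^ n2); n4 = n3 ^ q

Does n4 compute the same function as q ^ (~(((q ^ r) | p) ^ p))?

n1 = q ^ r
n2 = p | n1 = p | (q ^ r)
n3 = ~(p ^ n2) = ~(p ^ (p | (q ^ r)))
n4 = n3 ^ q = (~(p ^ (p | (q ^ r)))) ^ q
At p=0, q=0, r=1: circuit gives 0, formula gives 0.
At p=0, q=0, r=0: circuit gives 1, formula gives 1.
Agrees on all 8 inputs.

Yes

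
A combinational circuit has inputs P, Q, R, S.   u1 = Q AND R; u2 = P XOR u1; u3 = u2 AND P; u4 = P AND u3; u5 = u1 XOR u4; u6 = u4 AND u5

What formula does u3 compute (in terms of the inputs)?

(P XOR (Q AND R)) AND P

u1 = Q AND R
u2 = P XOR u1 = P XOR (Q AND R)
u3 = u2 AND P = (P XOR (Q AND R)) AND P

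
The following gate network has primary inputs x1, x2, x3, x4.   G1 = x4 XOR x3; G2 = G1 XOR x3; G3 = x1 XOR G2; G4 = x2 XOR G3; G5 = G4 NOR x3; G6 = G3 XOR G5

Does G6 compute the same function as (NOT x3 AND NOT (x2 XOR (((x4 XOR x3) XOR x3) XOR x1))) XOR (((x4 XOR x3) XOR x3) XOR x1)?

G1 = x4 XOR x3
G2 = G1 XOR x3 = (x4 XOR x3) XOR x3
G3 = x1 XOR G2 = x1 XOR ((x4 XOR x3) XOR x3)
G4 = x2 XOR G3 = x2 XOR (x1 XOR ((x4 XOR x3) XOR x3))
G5 = G4 NOR x3 = (x2 XOR (x1 XOR ((x4 XOR x3) XOR x3))) NOR x3
G6 = G3 XOR G5 = (x1 XOR ((x4 XOR x3) XOR x3)) XOR ((x2 XOR (x1 XOR ((x4 XOR x3) XOR x3))) NOR x3)
At x1=0, x2=0, x3=1, x4=0: circuit gives 0, formula gives 0.
At x1=0, x2=0, x3=0, x4=0: circuit gives 1, formula gives 1.
Agrees on all 16 inputs.

Yes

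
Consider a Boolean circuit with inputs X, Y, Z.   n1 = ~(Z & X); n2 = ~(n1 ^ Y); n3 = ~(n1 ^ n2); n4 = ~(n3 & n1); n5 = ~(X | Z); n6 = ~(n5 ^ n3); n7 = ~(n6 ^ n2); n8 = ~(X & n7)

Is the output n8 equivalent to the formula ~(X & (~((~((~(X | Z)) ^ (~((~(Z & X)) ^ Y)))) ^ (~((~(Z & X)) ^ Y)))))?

n1 = ~(Z & X)
n2 = ~(n1 ^ Y) = ~((~(Z & X)) ^ Y)
n3 = ~(n1 ^ n2) = ~((~(Z & X)) ^ (~((~(Z & X)) ^ Y)))
n5 = ~(X | Z)
n6 = ~(n5 ^ n3) = ~((~(X | Z)) ^ (~((~(Z & X)) ^ (~((~(Z & X)) ^ Y)))))
n7 = ~(n6 ^ n2) = ~((~((~(X | Z)) ^ (~((~(Z & X)) ^ (~((~(Z & X)) ^ Y)))))) ^ (~((~(Z & X)) ^ Y)))
n8 = ~(X & n7) = ~(X & (~((~((~(X | Z)) ^ (~((~(Z & X)) ^ (~((~(Z & X)) ^ Y)))))) ^ (~((~(Z & X)) ^ Y)))))
At X=1, Y=0, Z=1: circuit gives 0, formula gives 1.

No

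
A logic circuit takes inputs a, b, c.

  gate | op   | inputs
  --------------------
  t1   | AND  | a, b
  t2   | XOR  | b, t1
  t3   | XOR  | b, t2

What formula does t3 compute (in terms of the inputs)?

b XOR (b XOR (a AND b))

t1 = a AND b
t2 = b XOR t1 = b XOR (a AND b)
t3 = b XOR t2 = b XOR (b XOR (a AND b))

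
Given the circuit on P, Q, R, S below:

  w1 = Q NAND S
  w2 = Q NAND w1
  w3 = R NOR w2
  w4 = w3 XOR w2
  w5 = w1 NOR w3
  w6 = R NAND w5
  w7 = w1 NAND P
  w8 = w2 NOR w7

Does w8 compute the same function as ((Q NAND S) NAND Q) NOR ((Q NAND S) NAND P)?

Yes

w1 = Q NAND S
w2 = Q NAND w1 = Q NAND (Q NAND S)
w7 = w1 NAND P = (Q NAND S) NAND P
w8 = w2 NOR w7 = (Q NAND (Q NAND S)) NOR ((Q NAND S) NAND P)
At P=0, Q=0, R=0, S=0: circuit gives 0, formula gives 0.
At P=1, Q=1, R=0, S=0: circuit gives 1, formula gives 1.
Agrees on all 16 inputs.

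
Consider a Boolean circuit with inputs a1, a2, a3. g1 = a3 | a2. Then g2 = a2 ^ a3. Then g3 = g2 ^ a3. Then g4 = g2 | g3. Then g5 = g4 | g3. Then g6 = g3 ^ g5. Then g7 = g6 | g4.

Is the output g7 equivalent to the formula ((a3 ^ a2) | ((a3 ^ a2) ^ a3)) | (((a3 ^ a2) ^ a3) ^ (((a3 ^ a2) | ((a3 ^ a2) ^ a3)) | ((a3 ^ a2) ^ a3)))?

g2 = a2 ^ a3
g3 = g2 ^ a3 = (a2 ^ a3) ^ a3
g4 = g2 | g3 = (a2 ^ a3) | ((a2 ^ a3) ^ a3)
g5 = g4 | g3 = ((a2 ^ a3) | ((a2 ^ a3) ^ a3)) | ((a2 ^ a3) ^ a3)
g6 = g3 ^ g5 = ((a2 ^ a3) ^ a3) ^ (((a2 ^ a3) | ((a2 ^ a3) ^ a3)) | ((a2 ^ a3) ^ a3))
g7 = g6 | g4 = (((a2 ^ a3) ^ a3) ^ (((a2 ^ a3) | ((a2 ^ a3) ^ a3)) | ((a2 ^ a3) ^ a3))) | ((a2 ^ a3) | ((a2 ^ a3) ^ a3))
At a1=0, a2=0, a3=0: circuit gives 0, formula gives 0.
At a1=0, a2=0, a3=1: circuit gives 1, formula gives 1.
Agrees on all 8 inputs.

Yes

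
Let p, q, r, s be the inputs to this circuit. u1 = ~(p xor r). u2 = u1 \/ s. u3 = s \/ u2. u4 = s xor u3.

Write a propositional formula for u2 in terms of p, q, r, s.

(~(p xor r)) \/ s

u1 = ~(p xor r)
u2 = u1 \/ s = (~(p xor r)) \/ s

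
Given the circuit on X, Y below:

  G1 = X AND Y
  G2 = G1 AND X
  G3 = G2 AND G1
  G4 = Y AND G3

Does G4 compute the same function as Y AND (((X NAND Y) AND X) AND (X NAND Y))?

G1 = X AND Y
G2 = G1 AND X = (X AND Y) AND X
G3 = G2 AND G1 = ((X AND Y) AND X) AND (X AND Y)
G4 = Y AND G3 = Y AND (((X AND Y) AND X) AND (X AND Y))
At X=1, Y=1: circuit gives 1, formula gives 0.

No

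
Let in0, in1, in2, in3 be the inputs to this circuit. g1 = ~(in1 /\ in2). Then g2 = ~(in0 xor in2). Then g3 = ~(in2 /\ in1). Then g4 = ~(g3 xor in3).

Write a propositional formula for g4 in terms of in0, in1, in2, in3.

~((~(in2 /\ in1)) xor in3)

g3 = ~(in2 /\ in1)
g4 = ~(g3 xor in3) = ~((~(in2 /\ in1)) xor in3)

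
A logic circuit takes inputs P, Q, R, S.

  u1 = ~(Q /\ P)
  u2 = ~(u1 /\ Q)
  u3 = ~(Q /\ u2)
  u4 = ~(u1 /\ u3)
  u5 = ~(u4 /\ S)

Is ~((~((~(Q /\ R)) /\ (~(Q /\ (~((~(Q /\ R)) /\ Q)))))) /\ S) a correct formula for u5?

u1 = ~(Q /\ P)
u2 = ~(u1 /\ Q) = ~((~(Q /\ P)) /\ Q)
u3 = ~(Q /\ u2) = ~(Q /\ (~((~(Q /\ P)) /\ Q)))
u4 = ~(u1 /\ u3) = ~((~(Q /\ P)) /\ (~(Q /\ (~((~(Q /\ P)) /\ Q)))))
u5 = ~(u4 /\ S) = ~((~((~(Q /\ P)) /\ (~(Q /\ (~((~(Q /\ P)) /\ Q)))))) /\ S)
At P=0, Q=1, R=1, S=1: circuit gives 1, formula gives 0.

No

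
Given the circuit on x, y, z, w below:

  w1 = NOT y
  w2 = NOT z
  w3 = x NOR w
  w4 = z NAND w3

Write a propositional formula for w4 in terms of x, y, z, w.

w3 = x NOR w
w4 = z NAND w3 = z NAND (x NOR w)

z NAND (x NOR w)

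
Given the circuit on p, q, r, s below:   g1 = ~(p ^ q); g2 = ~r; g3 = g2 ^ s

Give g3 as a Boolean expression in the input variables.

g2 = ~r
g3 = g2 ^ s = ~r ^ s

~r ^ s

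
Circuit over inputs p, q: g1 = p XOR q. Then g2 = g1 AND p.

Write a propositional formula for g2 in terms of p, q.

(p XOR q) AND p

g1 = p XOR q
g2 = g1 AND p = (p XOR q) AND p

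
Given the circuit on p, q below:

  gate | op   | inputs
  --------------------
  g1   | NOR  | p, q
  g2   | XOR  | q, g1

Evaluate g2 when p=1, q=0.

g1 = 1 NOR 0 = 0
g2 = 0 XOR 0 = 0

0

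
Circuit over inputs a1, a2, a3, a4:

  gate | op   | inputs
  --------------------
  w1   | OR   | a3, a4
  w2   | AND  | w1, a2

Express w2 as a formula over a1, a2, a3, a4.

w1 = a3 OR a4
w2 = w1 AND a2 = (a3 OR a4) AND a2

(a3 OR a4) AND a2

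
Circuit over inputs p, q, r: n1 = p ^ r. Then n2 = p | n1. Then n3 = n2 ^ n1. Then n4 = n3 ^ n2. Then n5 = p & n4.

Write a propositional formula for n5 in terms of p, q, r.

p & (((p | (p ^ r)) ^ (p ^ r)) ^ (p | (p ^ r)))

n1 = p ^ r
n2 = p | n1 = p | (p ^ r)
n3 = n2 ^ n1 = (p | (p ^ r)) ^ (p ^ r)
n4 = n3 ^ n2 = ((p | (p ^ r)) ^ (p ^ r)) ^ (p | (p ^ r))
n5 = p & n4 = p & (((p | (p ^ r)) ^ (p ^ r)) ^ (p | (p ^ r)))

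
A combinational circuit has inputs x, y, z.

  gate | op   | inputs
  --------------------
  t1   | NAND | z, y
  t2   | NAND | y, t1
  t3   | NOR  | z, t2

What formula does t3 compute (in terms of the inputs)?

z NOR (y NAND (z NAND y))

t1 = z NAND y
t2 = y NAND t1 = y NAND (z NAND y)
t3 = z NOR t2 = z NOR (y NAND (z NAND y))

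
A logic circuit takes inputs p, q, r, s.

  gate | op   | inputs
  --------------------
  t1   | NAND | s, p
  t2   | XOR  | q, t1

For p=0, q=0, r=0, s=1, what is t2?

t1 = 1 NAND 0 = 1
t2 = 0 XOR 1 = 1

1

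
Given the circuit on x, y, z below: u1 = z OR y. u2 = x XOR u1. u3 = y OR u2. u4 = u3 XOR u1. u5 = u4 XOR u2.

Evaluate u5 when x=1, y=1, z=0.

u1 = 0 OR 1 = 1
u2 = 1 XOR 1 = 0
u3 = 1 OR 0 = 1
u4 = 1 XOR 1 = 0
u5 = 0 XOR 0 = 0

0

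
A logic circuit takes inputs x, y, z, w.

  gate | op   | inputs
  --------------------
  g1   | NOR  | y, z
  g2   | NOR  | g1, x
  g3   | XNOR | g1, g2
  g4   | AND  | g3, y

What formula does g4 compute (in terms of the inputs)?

((y NOR z) XNOR ((y NOR z) NOR x)) AND y

g1 = y NOR z
g2 = g1 NOR x = (y NOR z) NOR x
g3 = g1 XNOR g2 = (y NOR z) XNOR ((y NOR z) NOR x)
g4 = g3 AND y = ((y NOR z) XNOR ((y NOR z) NOR x)) AND y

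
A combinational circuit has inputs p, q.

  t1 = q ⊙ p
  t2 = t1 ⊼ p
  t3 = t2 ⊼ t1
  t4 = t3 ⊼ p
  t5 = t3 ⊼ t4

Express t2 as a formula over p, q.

t1 = q ⊙ p
t2 = t1 ⊼ p = (q ⊙ p) ⊼ p

(q ⊙ p) ⊼ p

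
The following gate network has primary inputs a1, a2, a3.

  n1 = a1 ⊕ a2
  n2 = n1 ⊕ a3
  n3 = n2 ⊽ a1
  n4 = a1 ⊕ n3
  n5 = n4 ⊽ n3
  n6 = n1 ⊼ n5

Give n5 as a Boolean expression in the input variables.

n1 = a1 ⊕ a2
n2 = n1 ⊕ a3 = (a1 ⊕ a2) ⊕ a3
n3 = n2 ⊽ a1 = ((a1 ⊕ a2) ⊕ a3) ⊽ a1
n4 = a1 ⊕ n3 = a1 ⊕ (((a1 ⊕ a2) ⊕ a3) ⊽ a1)
n5 = n4 ⊽ n3 = (a1 ⊕ (((a1 ⊕ a2) ⊕ a3) ⊽ a1)) ⊽ (((a1 ⊕ a2) ⊕ a3) ⊽ a1)

(a1 ⊕ (((a1 ⊕ a2) ⊕ a3) ⊽ a1)) ⊽ (((a1 ⊕ a2) ⊕ a3) ⊽ a1)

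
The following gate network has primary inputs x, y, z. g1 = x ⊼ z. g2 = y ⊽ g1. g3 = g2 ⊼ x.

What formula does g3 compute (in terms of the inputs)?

g1 = x ⊼ z
g2 = y ⊽ g1 = y ⊽ (x ⊼ z)
g3 = g2 ⊼ x = (y ⊽ (x ⊼ z)) ⊼ x

(y ⊽ (x ⊼ z)) ⊼ x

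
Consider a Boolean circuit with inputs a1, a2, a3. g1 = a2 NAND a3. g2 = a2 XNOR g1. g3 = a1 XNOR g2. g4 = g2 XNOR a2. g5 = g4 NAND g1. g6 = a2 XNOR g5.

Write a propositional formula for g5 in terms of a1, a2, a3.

((a2 XNOR (a2 NAND a3)) XNOR a2) NAND (a2 NAND a3)

g1 = a2 NAND a3
g2 = a2 XNOR g1 = a2 XNOR (a2 NAND a3)
g4 = g2 XNOR a2 = (a2 XNOR (a2 NAND a3)) XNOR a2
g5 = g4 NAND g1 = ((a2 XNOR (a2 NAND a3)) XNOR a2) NAND (a2 NAND a3)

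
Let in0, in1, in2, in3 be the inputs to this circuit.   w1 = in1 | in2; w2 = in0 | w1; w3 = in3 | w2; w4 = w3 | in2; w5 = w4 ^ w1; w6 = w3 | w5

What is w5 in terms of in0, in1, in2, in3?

w1 = in1 | in2
w2 = in0 | w1 = in0 | (in1 | in2)
w3 = in3 | w2 = in3 | (in0 | (in1 | in2))
w4 = w3 | in2 = (in3 | (in0 | (in1 | in2))) | in2
w5 = w4 ^ w1 = ((in3 | (in0 | (in1 | in2))) | in2) ^ (in1 | in2)

((in3 | (in0 | (in1 | in2))) | in2) ^ (in1 | in2)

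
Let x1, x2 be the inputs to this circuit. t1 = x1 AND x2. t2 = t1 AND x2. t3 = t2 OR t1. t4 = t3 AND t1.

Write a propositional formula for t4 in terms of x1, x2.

t1 = x1 AND x2
t2 = t1 AND x2 = (x1 AND x2) AND x2
t3 = t2 OR t1 = ((x1 AND x2) AND x2) OR (x1 AND x2)
t4 = t3 AND t1 = (((x1 AND x2) AND x2) OR (x1 AND x2)) AND (x1 AND x2)

(((x1 AND x2) AND x2) OR (x1 AND x2)) AND (x1 AND x2)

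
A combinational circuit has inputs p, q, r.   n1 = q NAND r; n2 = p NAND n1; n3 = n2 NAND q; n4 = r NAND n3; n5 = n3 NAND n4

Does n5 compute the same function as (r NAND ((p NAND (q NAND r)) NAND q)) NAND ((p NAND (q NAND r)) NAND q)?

Yes

n1 = q NAND r
n2 = p NAND n1 = p NAND (q NAND r)
n3 = n2 NAND q = (p NAND (q NAND r)) NAND q
n4 = r NAND n3 = r NAND ((p NAND (q NAND r)) NAND q)
n5 = n3 NAND n4 = ((p NAND (q NAND r)) NAND q) NAND (r NAND ((p NAND (q NAND r)) NAND q))
At p=0, q=0, r=0: circuit gives 0, formula gives 0.
At p=0, q=0, r=1: circuit gives 1, formula gives 1.
Agrees on all 8 inputs.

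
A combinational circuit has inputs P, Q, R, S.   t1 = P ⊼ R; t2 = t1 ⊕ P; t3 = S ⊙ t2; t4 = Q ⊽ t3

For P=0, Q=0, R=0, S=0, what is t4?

t1 = 0 ⊼ 0 = 1
t2 = 1 ⊕ 0 = 1
t3 = 0 ⊙ 1 = 0
t4 = 0 ⊽ 0 = 1

1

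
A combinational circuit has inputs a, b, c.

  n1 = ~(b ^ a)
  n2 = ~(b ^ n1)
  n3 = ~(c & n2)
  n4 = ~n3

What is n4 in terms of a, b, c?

~(~(c & (~(b ^ (~(b ^ a))))))

n1 = ~(b ^ a)
n2 = ~(b ^ n1) = ~(b ^ (~(b ^ a)))
n3 = ~(c & n2) = ~(c & (~(b ^ (~(b ^ a)))))
n4 = ~n3 = ~(~(c & (~(b ^ (~(b ^ a))))))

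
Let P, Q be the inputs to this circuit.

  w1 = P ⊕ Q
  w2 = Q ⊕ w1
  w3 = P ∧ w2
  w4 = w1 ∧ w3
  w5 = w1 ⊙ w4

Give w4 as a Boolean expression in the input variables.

w1 = P ⊕ Q
w2 = Q ⊕ w1 = Q ⊕ (P ⊕ Q)
w3 = P ∧ w2 = P ∧ (Q ⊕ (P ⊕ Q))
w4 = w1 ∧ w3 = (P ⊕ Q) ∧ (P ∧ (Q ⊕ (P ⊕ Q)))

(P ⊕ Q) ∧ (P ∧ (Q ⊕ (P ⊕ Q)))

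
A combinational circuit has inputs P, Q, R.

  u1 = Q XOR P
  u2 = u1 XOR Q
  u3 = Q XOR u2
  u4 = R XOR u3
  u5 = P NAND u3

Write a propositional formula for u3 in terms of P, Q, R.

Q XOR ((Q XOR P) XOR Q)

u1 = Q XOR P
u2 = u1 XOR Q = (Q XOR P) XOR Q
u3 = Q XOR u2 = Q XOR ((Q XOR P) XOR Q)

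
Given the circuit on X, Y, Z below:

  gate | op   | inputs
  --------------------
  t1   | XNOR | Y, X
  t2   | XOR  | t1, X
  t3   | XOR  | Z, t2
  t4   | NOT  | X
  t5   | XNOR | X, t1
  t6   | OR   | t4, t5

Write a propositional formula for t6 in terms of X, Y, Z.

t1 = Y XNOR X
t4 = NOT X
t5 = X XNOR t1 = X XNOR (Y XNOR X)
t6 = t4 OR t5 = NOT X OR (X XNOR (Y XNOR X))

NOT X OR (X XNOR (Y XNOR X))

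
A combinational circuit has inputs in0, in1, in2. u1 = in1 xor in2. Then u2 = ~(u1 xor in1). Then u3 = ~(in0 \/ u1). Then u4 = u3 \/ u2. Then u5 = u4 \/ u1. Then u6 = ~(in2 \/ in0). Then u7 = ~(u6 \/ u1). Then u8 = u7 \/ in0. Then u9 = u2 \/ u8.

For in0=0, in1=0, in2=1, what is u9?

0

u1 = 0 xor 1 = 1
u2 = ~(1 xor 0) = 0
u6 = ~(1 \/ 0) = 0
u7 = ~(0 \/ 1) = 0
u8 = 0 \/ 0 = 0
u9 = 0 \/ 0 = 0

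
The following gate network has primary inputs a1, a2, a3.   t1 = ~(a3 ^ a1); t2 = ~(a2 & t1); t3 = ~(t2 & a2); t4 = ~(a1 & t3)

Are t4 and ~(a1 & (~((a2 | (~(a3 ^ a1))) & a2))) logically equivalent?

No

t1 = ~(a3 ^ a1)
t2 = ~(a2 & t1) = ~(a2 & (~(a3 ^ a1)))
t3 = ~(t2 & a2) = ~((~(a2 & (~(a3 ^ a1)))) & a2)
t4 = ~(a1 & t3) = ~(a1 & (~((~(a2 & (~(a3 ^ a1)))) & a2)))
At a1=1, a2=1, a3=1: circuit gives 0, formula gives 1.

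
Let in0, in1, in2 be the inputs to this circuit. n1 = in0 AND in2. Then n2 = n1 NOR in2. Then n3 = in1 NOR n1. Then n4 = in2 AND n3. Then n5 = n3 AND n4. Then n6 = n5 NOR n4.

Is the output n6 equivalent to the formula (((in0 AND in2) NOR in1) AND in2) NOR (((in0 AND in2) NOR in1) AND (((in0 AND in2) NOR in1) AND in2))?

n1 = in0 AND in2
n3 = in1 NOR n1 = in1 NOR (in0 AND in2)
n4 = in2 AND n3 = in2 AND (in1 NOR (in0 AND in2))
n5 = n3 AND n4 = (in1 NOR (in0 AND in2)) AND (in2 AND (in1 NOR (in0 AND in2)))
n6 = n5 NOR n4 = ((in1 NOR (in0 AND in2)) AND (in2 AND (in1 NOR (in0 AND in2)))) NOR (in2 AND (in1 NOR (in0 AND in2)))
At in0=0, in1=0, in2=1: circuit gives 0, formula gives 0.
At in0=0, in1=0, in2=0: circuit gives 1, formula gives 1.
Agrees on all 8 inputs.

Yes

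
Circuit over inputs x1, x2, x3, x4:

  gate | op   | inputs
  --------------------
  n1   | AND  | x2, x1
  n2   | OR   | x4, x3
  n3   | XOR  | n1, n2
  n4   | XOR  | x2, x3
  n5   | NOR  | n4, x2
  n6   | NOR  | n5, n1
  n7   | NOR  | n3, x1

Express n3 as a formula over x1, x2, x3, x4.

(x2 AND x1) XOR (x4 OR x3)

n1 = x2 AND x1
n2 = x4 OR x3
n3 = n1 XOR n2 = (x2 AND x1) XOR (x4 OR x3)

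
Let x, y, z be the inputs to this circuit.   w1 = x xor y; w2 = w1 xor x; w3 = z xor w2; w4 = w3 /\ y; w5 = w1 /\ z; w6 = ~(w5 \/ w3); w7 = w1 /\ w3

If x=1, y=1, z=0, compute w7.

w1 = 1 xor 1 = 0
w2 = 0 xor 1 = 1
w3 = 0 xor 1 = 1
w7 = 0 /\ 1 = 0

0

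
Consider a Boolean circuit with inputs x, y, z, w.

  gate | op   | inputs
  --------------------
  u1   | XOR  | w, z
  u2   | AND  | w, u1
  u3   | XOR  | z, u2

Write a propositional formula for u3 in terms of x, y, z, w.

u1 = w XOR z
u2 = w AND u1 = w AND (w XOR z)
u3 = z XOR u2 = z XOR (w AND (w XOR z))

z XOR (w AND (w XOR z))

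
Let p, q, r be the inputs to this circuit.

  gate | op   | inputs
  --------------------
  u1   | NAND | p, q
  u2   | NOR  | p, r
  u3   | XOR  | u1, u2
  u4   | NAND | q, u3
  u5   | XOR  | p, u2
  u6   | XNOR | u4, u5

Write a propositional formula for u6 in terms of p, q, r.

(q NAND ((p NAND q) XOR (p NOR r))) XNOR (p XOR (p NOR r))

u1 = p NAND q
u2 = p NOR r
u3 = u1 XOR u2 = (p NAND q) XOR (p NOR r)
u4 = q NAND u3 = q NAND ((p NAND q) XOR (p NOR r))
u5 = p XOR u2 = p XOR (p NOR r)
u6 = u4 XNOR u5 = (q NAND ((p NAND q) XOR (p NOR r))) XNOR (p XOR (p NOR r))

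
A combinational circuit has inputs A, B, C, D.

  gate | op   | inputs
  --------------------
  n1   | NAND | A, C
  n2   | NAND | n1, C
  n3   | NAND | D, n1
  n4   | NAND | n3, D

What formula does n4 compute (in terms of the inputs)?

(D NAND (A NAND C)) NAND D

n1 = A NAND C
n3 = D NAND n1 = D NAND (A NAND C)
n4 = n3 NAND D = (D NAND (A NAND C)) NAND D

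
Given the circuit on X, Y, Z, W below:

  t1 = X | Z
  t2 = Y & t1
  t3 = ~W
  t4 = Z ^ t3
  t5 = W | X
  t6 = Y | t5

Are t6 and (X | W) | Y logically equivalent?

Yes

t5 = W | X
t6 = Y | t5 = Y | (W | X)
At X=0, Y=0, Z=0, W=0: circuit gives 0, formula gives 0.
At X=0, Y=0, Z=0, W=1: circuit gives 1, formula gives 1.
Agrees on all 16 inputs.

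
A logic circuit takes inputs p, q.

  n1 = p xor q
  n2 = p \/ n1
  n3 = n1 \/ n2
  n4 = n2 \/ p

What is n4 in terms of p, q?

n1 = p xor q
n2 = p \/ n1 = p \/ (p xor q)
n4 = n2 \/ p = (p \/ (p xor q)) \/ p

(p \/ (p xor q)) \/ p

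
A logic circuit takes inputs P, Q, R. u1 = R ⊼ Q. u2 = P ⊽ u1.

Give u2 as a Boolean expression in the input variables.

u1 = R ⊼ Q
u2 = P ⊽ u1 = P ⊽ (R ⊼ Q)

P ⊽ (R ⊼ Q)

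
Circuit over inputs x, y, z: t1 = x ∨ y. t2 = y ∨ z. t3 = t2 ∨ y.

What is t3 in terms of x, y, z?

(y ∨ z) ∨ y

t2 = y ∨ z
t3 = t2 ∨ y = (y ∨ z) ∨ y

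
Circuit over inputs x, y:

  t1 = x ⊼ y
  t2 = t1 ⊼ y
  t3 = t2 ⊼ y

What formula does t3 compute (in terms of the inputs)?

((x ⊼ y) ⊼ y) ⊼ y

t1 = x ⊼ y
t2 = t1 ⊼ y = (x ⊼ y) ⊼ y
t3 = t2 ⊼ y = ((x ⊼ y) ⊼ y) ⊼ y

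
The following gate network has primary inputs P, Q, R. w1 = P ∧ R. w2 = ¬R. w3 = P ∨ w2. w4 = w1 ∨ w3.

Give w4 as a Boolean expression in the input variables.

w1 = P ∧ R
w2 = ¬R
w3 = P ∨ w2 = P ∨ ¬R
w4 = w1 ∨ w3 = (P ∧ R) ∨ (P ∨ ¬R)

(P ∧ R) ∨ (P ∨ ¬R)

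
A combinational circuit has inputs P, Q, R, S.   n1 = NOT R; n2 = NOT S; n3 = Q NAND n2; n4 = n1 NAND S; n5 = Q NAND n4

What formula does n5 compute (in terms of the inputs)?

n1 = NOT R
n4 = n1 NAND S = NOT R NAND S
n5 = Q NAND n4 = Q NAND (NOT R NAND S)

Q NAND (NOT R NAND S)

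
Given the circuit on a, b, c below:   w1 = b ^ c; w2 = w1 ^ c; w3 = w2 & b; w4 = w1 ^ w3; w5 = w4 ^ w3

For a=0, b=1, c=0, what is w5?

1

w1 = 1 ^ 0 = 1
w2 = 1 ^ 0 = 1
w3 = 1 & 1 = 1
w4 = 1 ^ 1 = 0
w5 = 0 ^ 1 = 1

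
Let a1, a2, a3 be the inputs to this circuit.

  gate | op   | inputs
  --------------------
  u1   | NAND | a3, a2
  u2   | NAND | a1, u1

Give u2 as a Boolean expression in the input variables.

a1 NAND (a3 NAND a2)

u1 = a3 NAND a2
u2 = a1 NAND u1 = a1 NAND (a3 NAND a2)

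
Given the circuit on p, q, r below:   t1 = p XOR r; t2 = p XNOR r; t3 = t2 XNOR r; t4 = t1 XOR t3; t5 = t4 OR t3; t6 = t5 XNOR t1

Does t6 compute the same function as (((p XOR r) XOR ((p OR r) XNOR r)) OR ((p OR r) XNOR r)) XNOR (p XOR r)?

t1 = p XOR r
t2 = p XNOR r
t3 = t2 XNOR r = (p XNOR r) XNOR r
t4 = t1 XOR t3 = (p XOR r) XOR ((p XNOR r) XNOR r)
t5 = t4 OR t3 = ((p XOR r) XOR ((p XNOR r) XNOR r)) OR ((p XNOR r) XNOR r)
t6 = t5 XNOR t1 = (((p XOR r) XOR ((p XNOR r) XNOR r)) OR ((p XNOR r) XNOR r)) XNOR (p XOR r)
At p=0, q=0, r=0: circuit gives 1, formula gives 0.

No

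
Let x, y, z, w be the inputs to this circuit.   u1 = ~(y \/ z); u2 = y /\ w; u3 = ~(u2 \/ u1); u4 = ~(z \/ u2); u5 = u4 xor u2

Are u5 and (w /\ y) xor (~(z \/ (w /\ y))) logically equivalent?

u2 = y /\ w
u4 = ~(z \/ u2) = ~(z \/ (y /\ w))
u5 = u4 xor u2 = (~(z \/ (y /\ w))) xor (y /\ w)
At x=0, y=0, z=1, w=0: circuit gives 0, formula gives 0.
At x=0, y=0, z=0, w=0: circuit gives 1, formula gives 1.
Agrees on all 16 inputs.

Yes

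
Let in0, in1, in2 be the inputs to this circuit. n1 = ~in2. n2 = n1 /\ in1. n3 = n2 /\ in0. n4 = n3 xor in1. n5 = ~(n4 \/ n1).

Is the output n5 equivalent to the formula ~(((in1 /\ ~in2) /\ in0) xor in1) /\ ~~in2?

Yes

n1 = ~in2
n2 = n1 /\ in1 = ~in2 /\ in1
n3 = n2 /\ in0 = (~in2 /\ in1) /\ in0
n4 = n3 xor in1 = ((~in2 /\ in1) /\ in0) xor in1
n5 = ~(n4 \/ n1) = ~((((~in2 /\ in1) /\ in0) xor in1) \/ ~in2)
At in0=0, in1=0, in2=0: circuit gives 0, formula gives 0.
At in0=0, in1=0, in2=1: circuit gives 1, formula gives 1.
Agrees on all 8 inputs.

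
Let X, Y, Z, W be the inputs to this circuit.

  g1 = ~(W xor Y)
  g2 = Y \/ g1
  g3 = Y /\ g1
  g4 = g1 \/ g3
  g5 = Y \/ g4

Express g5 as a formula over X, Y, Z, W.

Y \/ ((~(W xor Y)) \/ (Y /\ (~(W xor Y))))

g1 = ~(W xor Y)
g3 = Y /\ g1 = Y /\ (~(W xor Y))
g4 = g1 \/ g3 = (~(W xor Y)) \/ (Y /\ (~(W xor Y)))
g5 = Y \/ g4 = Y \/ ((~(W xor Y)) \/ (Y /\ (~(W xor Y))))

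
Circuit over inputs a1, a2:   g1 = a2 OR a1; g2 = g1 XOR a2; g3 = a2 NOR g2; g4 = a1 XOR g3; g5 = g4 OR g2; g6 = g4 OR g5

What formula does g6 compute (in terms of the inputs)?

(a1 XOR (a2 NOR ((a2 OR a1) XOR a2))) OR ((a1 XOR (a2 NOR ((a2 OR a1) XOR a2))) OR ((a2 OR a1) XOR a2))

g1 = a2 OR a1
g2 = g1 XOR a2 = (a2 OR a1) XOR a2
g3 = a2 NOR g2 = a2 NOR ((a2 OR a1) XOR a2)
g4 = a1 XOR g3 = a1 XOR (a2 NOR ((a2 OR a1) XOR a2))
g5 = g4 OR g2 = (a1 XOR (a2 NOR ((a2 OR a1) XOR a2))) OR ((a2 OR a1) XOR a2)
g6 = g4 OR g5 = (a1 XOR (a2 NOR ((a2 OR a1) XOR a2))) OR ((a1 XOR (a2 NOR ((a2 OR a1) XOR a2))) OR ((a2 OR a1) XOR a2))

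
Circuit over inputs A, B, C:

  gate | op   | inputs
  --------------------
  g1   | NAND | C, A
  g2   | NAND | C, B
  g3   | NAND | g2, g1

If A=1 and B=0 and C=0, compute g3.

g1 = 0 NAND 1 = 1
g2 = 0 NAND 0 = 1
g3 = 1 NAND 1 = 0

0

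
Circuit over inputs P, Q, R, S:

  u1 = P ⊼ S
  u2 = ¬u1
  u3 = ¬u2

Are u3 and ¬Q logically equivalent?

u1 = P ⊼ S
u2 = ¬u1 = ¬(P ⊼ S)
u3 = ¬u2 = ¬¬(P ⊼ S)
At P=0, Q=1, R=0, S=0: circuit gives 1, formula gives 0.

No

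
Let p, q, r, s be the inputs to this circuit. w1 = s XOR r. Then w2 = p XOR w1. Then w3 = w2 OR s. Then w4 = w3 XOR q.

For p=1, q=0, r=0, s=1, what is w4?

w1 = 1 XOR 0 = 1
w2 = 1 XOR 1 = 0
w3 = 0 OR 1 = 1
w4 = 1 XOR 0 = 1

1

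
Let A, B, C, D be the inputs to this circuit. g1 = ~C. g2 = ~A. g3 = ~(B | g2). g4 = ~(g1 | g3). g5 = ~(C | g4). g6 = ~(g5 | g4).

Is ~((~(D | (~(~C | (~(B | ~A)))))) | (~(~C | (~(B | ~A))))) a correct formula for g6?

No

g1 = ~C
g2 = ~A
g3 = ~(B | g2) = ~(B | ~A)
g4 = ~(g1 | g3) = ~(~C | (~(B | ~A)))
g5 = ~(C | g4) = ~(C | (~(~C | (~(B | ~A)))))
g6 = ~(g5 | g4) = ~((~(C | (~(~C | (~(B | ~A)))))) | (~(~C | (~(B | ~A)))))
At A=0, B=0, C=0, D=1: circuit gives 0, formula gives 1.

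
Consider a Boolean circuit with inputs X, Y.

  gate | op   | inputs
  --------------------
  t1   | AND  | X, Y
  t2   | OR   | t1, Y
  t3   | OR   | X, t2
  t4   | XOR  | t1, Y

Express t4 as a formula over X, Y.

t1 = X AND Y
t4 = t1 XOR Y = (X AND Y) XOR Y

(X AND Y) XOR Y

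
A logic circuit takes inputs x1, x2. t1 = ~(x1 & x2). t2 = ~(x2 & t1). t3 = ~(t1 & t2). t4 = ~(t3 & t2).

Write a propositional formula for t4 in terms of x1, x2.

t1 = ~(x1 & x2)
t2 = ~(x2 & t1) = ~(x2 & (~(x1 & x2)))
t3 = ~(t1 & t2) = ~((~(x1 & x2)) & (~(x2 & (~(x1 & x2)))))
t4 = ~(t3 & t2) = ~((~((~(x1 & x2)) & (~(x2 & (~(x1 & x2)))))) & (~(x2 & (~(x1 & x2)))))

~((~((~(x1 & x2)) & (~(x2 & (~(x1 & x2)))))) & (~(x2 & (~(x1 & x2)))))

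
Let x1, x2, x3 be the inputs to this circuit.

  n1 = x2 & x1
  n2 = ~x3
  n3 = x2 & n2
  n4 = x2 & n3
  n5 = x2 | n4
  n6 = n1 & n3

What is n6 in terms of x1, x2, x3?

(x2 & x1) & (x2 & ~x3)

n1 = x2 & x1
n2 = ~x3
n3 = x2 & n2 = x2 & ~x3
n6 = n1 & n3 = (x2 & x1) & (x2 & ~x3)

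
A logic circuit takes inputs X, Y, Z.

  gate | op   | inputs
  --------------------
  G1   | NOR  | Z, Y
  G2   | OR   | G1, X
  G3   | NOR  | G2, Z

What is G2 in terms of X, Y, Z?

(Z NOR Y) OR X

G1 = Z NOR Y
G2 = G1 OR X = (Z NOR Y) OR X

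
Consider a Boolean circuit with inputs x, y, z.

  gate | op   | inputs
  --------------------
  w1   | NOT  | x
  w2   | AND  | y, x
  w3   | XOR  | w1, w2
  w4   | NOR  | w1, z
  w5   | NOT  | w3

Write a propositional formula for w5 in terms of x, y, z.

NOT (NOT x XOR (y AND x))

w1 = NOT x
w2 = y AND x
w3 = w1 XOR w2 = NOT x XOR (y AND x)
w5 = NOT w3 = NOT (NOT x XOR (y AND x))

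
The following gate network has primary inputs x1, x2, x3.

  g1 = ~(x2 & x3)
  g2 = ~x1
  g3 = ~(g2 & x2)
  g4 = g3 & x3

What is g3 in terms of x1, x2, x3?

~(~x1 & x2)

g2 = ~x1
g3 = ~(g2 & x2) = ~(~x1 & x2)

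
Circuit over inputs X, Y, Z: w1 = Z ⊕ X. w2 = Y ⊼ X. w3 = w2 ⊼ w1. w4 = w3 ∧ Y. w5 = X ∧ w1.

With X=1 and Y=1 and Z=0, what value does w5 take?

1

w1 = 0 ⊕ 1 = 1
w5 = 1 ∧ 1 = 1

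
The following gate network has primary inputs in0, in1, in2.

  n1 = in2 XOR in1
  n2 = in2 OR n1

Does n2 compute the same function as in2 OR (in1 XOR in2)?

n1 = in2 XOR in1
n2 = in2 OR n1 = in2 OR (in2 XOR in1)
At in0=0, in1=0, in2=0: circuit gives 0, formula gives 0.
At in0=0, in1=0, in2=1: circuit gives 1, formula gives 1.
Agrees on all 8 inputs.

Yes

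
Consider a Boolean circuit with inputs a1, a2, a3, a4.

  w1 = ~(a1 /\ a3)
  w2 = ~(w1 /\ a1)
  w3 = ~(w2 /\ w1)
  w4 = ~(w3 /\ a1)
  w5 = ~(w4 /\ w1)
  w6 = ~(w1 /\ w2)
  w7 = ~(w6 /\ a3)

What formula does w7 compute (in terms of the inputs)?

~((~((~(a1 /\ a3)) /\ (~((~(a1 /\ a3)) /\ a1)))) /\ a3)

w1 = ~(a1 /\ a3)
w2 = ~(w1 /\ a1) = ~((~(a1 /\ a3)) /\ a1)
w6 = ~(w1 /\ w2) = ~((~(a1 /\ a3)) /\ (~((~(a1 /\ a3)) /\ a1)))
w7 = ~(w6 /\ a3) = ~((~((~(a1 /\ a3)) /\ (~((~(a1 /\ a3)) /\ a1)))) /\ a3)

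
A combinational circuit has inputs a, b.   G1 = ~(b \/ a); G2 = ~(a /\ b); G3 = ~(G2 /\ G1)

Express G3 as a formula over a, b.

G1 = ~(b \/ a)
G2 = ~(a /\ b)
G3 = ~(G2 /\ G1) = ~((~(a /\ b)) /\ (~(b \/ a)))

~((~(a /\ b)) /\ (~(b \/ a)))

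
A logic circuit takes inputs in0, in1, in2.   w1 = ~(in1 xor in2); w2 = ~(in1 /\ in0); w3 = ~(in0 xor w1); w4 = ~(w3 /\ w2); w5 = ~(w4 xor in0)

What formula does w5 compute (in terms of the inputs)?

~((~((~(in0 xor (~(in1 xor in2)))) /\ (~(in1 /\ in0)))) xor in0)

w1 = ~(in1 xor in2)
w2 = ~(in1 /\ in0)
w3 = ~(in0 xor w1) = ~(in0 xor (~(in1 xor in2)))
w4 = ~(w3 /\ w2) = ~((~(in0 xor (~(in1 xor in2)))) /\ (~(in1 /\ in0)))
w5 = ~(w4 xor in0) = ~((~((~(in0 xor (~(in1 xor in2)))) /\ (~(in1 /\ in0)))) xor in0)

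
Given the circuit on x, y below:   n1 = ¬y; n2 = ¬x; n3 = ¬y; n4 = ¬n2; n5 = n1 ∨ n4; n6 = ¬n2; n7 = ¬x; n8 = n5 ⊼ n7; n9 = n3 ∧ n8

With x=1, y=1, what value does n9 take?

0

n1 = ¬1 = 0
n2 = ¬1 = 0
n3 = ¬1 = 0
n4 = ¬0 = 1
n5 = 0 ∨ 1 = 1
n7 = ¬1 = 0
n8 = 1 ⊼ 0 = 1
n9 = 0 ∧ 1 = 0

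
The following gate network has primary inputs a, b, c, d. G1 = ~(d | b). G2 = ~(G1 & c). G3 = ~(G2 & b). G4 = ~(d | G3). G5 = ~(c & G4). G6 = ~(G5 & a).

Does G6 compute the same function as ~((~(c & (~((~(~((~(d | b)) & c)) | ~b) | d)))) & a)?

G1 = ~(d | b)
G2 = ~(G1 & c) = ~((~(d | b)) & c)
G3 = ~(G2 & b) = ~((~((~(d | b)) & c)) & b)
G4 = ~(d | G3) = ~(d | (~((~((~(d | b)) & c)) & b)))
G5 = ~(c & G4) = ~(c & (~(d | (~((~((~(d | b)) & c)) & b)))))
G6 = ~(G5 & a) = ~((~(c & (~(d | (~((~((~(d | b)) & c)) & b)))))) & a)
At a=1, b=0, c=0, d=0: circuit gives 0, formula gives 0.
At a=0, b=0, c=0, d=0: circuit gives 1, formula gives 1.
Agrees on all 16 inputs.

Yes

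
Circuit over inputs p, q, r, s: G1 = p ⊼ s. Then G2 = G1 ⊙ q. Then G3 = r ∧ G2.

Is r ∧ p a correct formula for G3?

No

G1 = p ⊼ s
G2 = G1 ⊙ q = (p ⊼ s) ⊙ q
G3 = r ∧ G2 = r ∧ ((p ⊼ s) ⊙ q)
At p=0, q=1, r=1, s=0: circuit gives 1, formula gives 0.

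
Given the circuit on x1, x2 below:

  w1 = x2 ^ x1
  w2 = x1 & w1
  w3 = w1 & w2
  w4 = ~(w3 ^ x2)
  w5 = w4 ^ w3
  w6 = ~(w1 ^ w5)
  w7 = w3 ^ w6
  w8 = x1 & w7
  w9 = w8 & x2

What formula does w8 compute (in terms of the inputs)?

x1 & (((x2 ^ x1) & (x1 & (x2 ^ x1))) ^ (~((x2 ^ x1) ^ ((~(((x2 ^ x1) & (x1 & (x2 ^ x1))) ^ x2)) ^ ((x2 ^ x1) & (x1 & (x2 ^ x1)))))))

w1 = x2 ^ x1
w2 = x1 & w1 = x1 & (x2 ^ x1)
w3 = w1 & w2 = (x2 ^ x1) & (x1 & (x2 ^ x1))
w4 = ~(w3 ^ x2) = ~(((x2 ^ x1) & (x1 & (x2 ^ x1))) ^ x2)
w5 = w4 ^ w3 = (~(((x2 ^ x1) & (x1 & (x2 ^ x1))) ^ x2)) ^ ((x2 ^ x1) & (x1 & (x2 ^ x1)))
w6 = ~(w1 ^ w5) = ~((x2 ^ x1) ^ ((~(((x2 ^ x1) & (x1 & (x2 ^ x1))) ^ x2)) ^ ((x2 ^ x1) & (x1 & (x2 ^ x1)))))
w7 = w3 ^ w6 = ((x2 ^ x1) & (x1 & (x2 ^ x1))) ^ (~((x2 ^ x1) ^ ((~(((x2 ^ x1) & (x1 & (x2 ^ x1))) ^ x2)) ^ ((x2 ^ x1) & (x1 & (x2 ^ x1))))))
w8 = x1 & w7 = x1 & (((x2 ^ x1) & (x1 & (x2 ^ x1))) ^ (~((x2 ^ x1) ^ ((~(((x2 ^ x1) & (x1 & (x2 ^ x1))) ^ x2)) ^ ((x2 ^ x1) & (x1 & (x2 ^ x1)))))))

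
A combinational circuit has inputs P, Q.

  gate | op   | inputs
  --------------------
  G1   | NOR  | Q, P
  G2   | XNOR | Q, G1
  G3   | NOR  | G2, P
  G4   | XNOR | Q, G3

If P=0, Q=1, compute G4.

1

G1 = 1 NOR 0 = 0
G2 = 1 XNOR 0 = 0
G3 = 0 NOR 0 = 1
G4 = 1 XNOR 1 = 1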